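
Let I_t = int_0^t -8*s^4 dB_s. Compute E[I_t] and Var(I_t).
E[I_t] = 0; Var(I_t) = 64*t^9/9

The Itô integral of a deterministic integrand f(s) has mean 0 because each increment f(s) * (B_{s+ds} - B_s) has mean 0. By the Itô isometry:
  Var( int_0^t f(s) dB_s ) = E[ (int_0^t f(s) dB_s)^2 ] = int_0^t f(s)^2 ds.
Here f(s) = -8*s^4, so f(s)^2 = 64*s^8. Integrate:
  int_0^t (64*s^8) ds = 64*t^9/9.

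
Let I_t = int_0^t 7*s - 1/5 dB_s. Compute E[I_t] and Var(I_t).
E[I_t] = 0; Var(I_t) = t*(1225*t^2 - 105*t + 3)/75

The Itô integral of a deterministic integrand f(s) has mean 0 because each increment f(s) * (B_{s+ds} - B_s) has mean 0. By the Itô isometry:
  Var( int_0^t f(s) dB_s ) = E[ (int_0^t f(s) dB_s)^2 ] = int_0^t f(s)^2 ds.
Here f(s) = 7*s - 1/5, so f(s)^2 = (35*s - 1)^2/25. Integrate:
  int_0^t ((35*s - 1)^2/25) ds = t*(1225*t^2 - 105*t + 3)/75.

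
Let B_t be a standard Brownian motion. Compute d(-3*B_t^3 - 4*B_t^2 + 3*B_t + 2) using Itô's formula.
d(-3*B_t^3 - 4*B_t^2 + 3*B_t + 2) = (-9*B_t - 4) dt + (-9*B_t^2 - 8*B_t + 3) dB_t

Itô's formula for f(B_t) gives d f(B_t) = f'(B_t) dB_t + (1/2) f''(B_t) dt. Compute derivatives of f(x) = -3*x^3 - 4*x^2 + 3*x + 2:
  f'(x)  = -9*x^2 - 8*x + 3
  f''(x) = -18*x - 8
Substitute x = B_t and multiply the f'' term by 1/2:
  drift     = (1/2) * (-18*x - 8) evaluated at B_t = -9*B_t - 4
  diffusion = (-9*x^2 - 8*x + 3) evaluated at B_t = -9*B_t^2 - 8*B_t + 3
Therefore d(-3*B_t^3 - 4*B_t^2 + 3*B_t + 2) = (-9*B_t - 4) dt + (-9*B_t^2 - 8*B_t + 3) dB_t.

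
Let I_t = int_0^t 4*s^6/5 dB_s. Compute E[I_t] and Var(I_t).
E[I_t] = 0; Var(I_t) = 16*t^13/325

The Itô integral of a deterministic integrand f(s) has mean 0 because each increment f(s) * (B_{s+ds} - B_s) has mean 0. By the Itô isometry:
  Var( int_0^t f(s) dB_s ) = E[ (int_0^t f(s) dB_s)^2 ] = int_0^t f(s)^2 ds.
Here f(s) = 4*s^6/5, so f(s)^2 = 16*s^12/25. Integrate:
  int_0^t (16*s^12/25) ds = 16*t^13/325.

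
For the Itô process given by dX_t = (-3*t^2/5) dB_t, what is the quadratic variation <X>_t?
<X>_t = 9*t^5/125

For an Itô process dX_t = a(t) dt + b(t) dB_t, the quadratic variation is <X>_t = int_0^t b(s)^2 ds (the drift term does not contribute). Here b(s) = -3*s^2/5, so
  b(s)^2 = 9*s^4/25.
Integrating from 0 to t:
  <X>_t = int_0^t (9*s^4/25) ds = 9*t^5/125.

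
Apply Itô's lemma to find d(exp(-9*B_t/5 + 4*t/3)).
d(exp(-9*B_t/5 + 4*t/3)) = (443*exp(-9*B_t/5 + 4*t/3)/150) dt + (-9*exp(-9*B_t/5 + 4*t/3)/5) dB_t

Itô's formula for f(t, x): d f(t, B_t) = (f_t + (1/2) f_xx) dt + f_x dB_t. Compute partials of f(t, x) = exp(4*t/3 - 9*x/5):
  f_t(t,x)  = 4*exp(4*t/3 - 9*x/5)/3
  f_x(t,x)  = -9*exp(4*t/3 - 9*x/5)/5
  f_xx(t,x) = 81*exp(4*t/3 - 9*x/5)/25
Assemble drift = f_t + (1/2) f_xx = 443*exp(4*t/3 - 9*x/5)/150 and diffusion = f_x = -9*exp(4*t/3 - 9*x/5)/5. Substituting x = B_t:
  d(exp(-9*B_t/5 + 4*t/3)) = (443*exp(-9*B_t/5 + 4*t/3)/150) dt + (-9*exp(-9*B_t/5 + 4*t/3)/5) dB_t.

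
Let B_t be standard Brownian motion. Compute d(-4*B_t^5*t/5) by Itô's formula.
d(-4*B_t^5*t/5) = (4*B_t^3*(-B_t^2 - 10*t)/5) dt + (-4*B_t^4*t) dB_t

Itô's formula for f(t, x): d f(t, B_t) = (f_t + (1/2) f_xx) dt + f_x dB_t. Compute partials of f(t, x) = -4*t*x^5/5:
  f_t(t,x)  = -4*x^5/5
  f_x(t,x)  = -4*t*x^4
  f_xx(t,x) = -16*t*x^3
Assemble drift = f_t + (1/2) f_xx = 4*x^3*(-10*t - x^2)/5 and diffusion = f_x = -4*t*x^4. Substituting x = B_t:
  d(-4*B_t^5*t/5) = (4*B_t^3*(-B_t^2 - 10*t)/5) dt + (-4*B_t^4*t) dB_t.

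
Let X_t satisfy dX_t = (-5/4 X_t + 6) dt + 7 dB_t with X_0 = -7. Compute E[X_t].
E[X_t] = 24/5 - 59*exp(-5*t/4)/5

Taking expectations and using E[dB_t] = 0, the mean m(t) = E[X_t] satisfies the ODE m'(t) = a m(t) + b with m(0) = x_0. With a = -5/4, b = 6, x_0 = -7, the solution is
  m(t) = x_0 * exp(a t) + (b/a) * (exp(a t) - 1)
       = (-7) * exp((-5/4) t) + (6/(-5/4)) * (exp((-5/4) t) - 1)
       = 24/5 - 59*exp(-5*t/4)/5.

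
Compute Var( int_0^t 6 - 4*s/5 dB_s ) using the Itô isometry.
Var = 4*t*(4*t^2 - 90*t + 675)/75

The Itô integral of a deterministic integrand f(s) has mean 0 because each increment f(s) * (B_{s+ds} - B_s) has mean 0. By the Itô isometry:
  Var( int_0^t f(s) dB_s ) = E[ (int_0^t f(s) dB_s)^2 ] = int_0^t f(s)^2 ds.
Here f(s) = 6 - 4*s/5, so f(s)^2 = 4*(2*s - 15)^2/25. Integrate:
  int_0^t (4*(2*s - 15)^2/25) ds = 4*t*(4*t^2 - 90*t + 675)/75.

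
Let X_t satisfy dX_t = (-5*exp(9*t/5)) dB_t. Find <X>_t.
<X>_t = 125*exp(18*t/5)/18 - 125/18

For an Itô process dX_t = a(t) dt + b(t) dB_t, the quadratic variation is <X>_t = int_0^t b(s)^2 ds (the drift term does not contribute). Here b(s) = -5*exp(9*s/5), so
  b(s)^2 = 25*exp(18*s/5).
Integrating from 0 to t:
  <X>_t = int_0^t (25*exp(18*s/5)) ds = 125*exp(18*t/5)/18 - 125/18.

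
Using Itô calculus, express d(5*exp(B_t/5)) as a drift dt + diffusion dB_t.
d(5*exp(B_t/5)) = (exp(B_t/5)/10) dt + (exp(B_t/5)) dB_t

Itô's formula for f(B_t) gives d f(B_t) = f'(B_t) dB_t + (1/2) f''(B_t) dt. Compute derivatives of f(x) = 5*exp(x/5):
  f'(x)  = exp(x/5)
  f''(x) = exp(x/5)/5
Substitute x = B_t and multiply the f'' term by 1/2:
  drift     = (1/2) * (exp(x/5)/5) evaluated at B_t = exp(B_t/5)/10
  diffusion = (exp(x/5)) evaluated at B_t = exp(B_t/5)
Therefore d(5*exp(B_t/5)) = (exp(B_t/5)/10) dt + (exp(B_t/5)) dB_t.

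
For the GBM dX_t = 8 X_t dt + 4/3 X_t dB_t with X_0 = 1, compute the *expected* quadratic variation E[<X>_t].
E[<X>_t] = exp(160*t/9)/10 - 1/10

<X>_t = int_0^t ((4/3) * X_s)^2 ds. Taking expectation inside the integral: E[<X>_t] = (4/3)^2 * int_0^t E[X_s^2] ds. For GBM, E[X_s^2] = x_0^2 * exp((2 mu + sigma^2) s). Integrating:
  E[<X>_t] = (4/3)^2 * 1^2 * (exp((2*8 + (4/3)^2) t) - 1) / (2*8 + (4/3)^2)
           = (4/3)^2 * 1^2 * (exp((160/9) t) - 1) / (160/9) = exp(160*t/9)/10 - 1/10.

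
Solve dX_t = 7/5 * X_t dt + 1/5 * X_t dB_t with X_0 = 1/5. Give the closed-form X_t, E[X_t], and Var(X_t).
X_t = 1/5 * exp((69/50) t + (1/5) B_t); E[X_t] = exp(7*t/5)/5; Var(X_t) = (exp(t/25) - 1)*exp(14*t/5)/25

For GBM dX = mu X dt + sigma X dB with X_0 = x_0, apply Itô to Y = log X: dY = (mu - sigma^2/2) dt + sigma dB, so Y_t = log(x_0) + (mu - sigma^2/2) t + sigma B_t and hence X_t = x_0 * exp((mu - sigma^2/2) t + sigma B_t).
With mu = 7/5, sigma = 1/5, x_0 = 1/5, this gives:
  X_t = 1/5 * exp((69/50) * t + (1/5) * B_t).
Since sigma*B_t ~ Normal(0, sigma^2 t), E[exp(sigma*B_t)] = exp(sigma^2 t / 2); so E[X_t] = x_0 * exp((mu - sigma^2/2) t) * exp(sigma^2 t / 2) = x_0 * exp(mu t) = exp(7*t/5)/5.
Var(X_t) = E[X_t^2] - (E[X_t])^2 = x_0^2 * exp(2 mu t) * (exp(sigma^2 t) - 1) = (exp(t/25) - 1)*exp(14*t/5)/25.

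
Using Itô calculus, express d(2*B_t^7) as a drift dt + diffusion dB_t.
d(2*B_t^7) = (42*B_t^5) dt + (14*B_t^6) dB_t

Itô's formula for f(B_t) gives d f(B_t) = f'(B_t) dB_t + (1/2) f''(B_t) dt. Compute derivatives of f(x) = 2*x^7:
  f'(x)  = 14*x^6
  f''(x) = 84*x^5
Substitute x = B_t and multiply the f'' term by 1/2:
  drift     = (1/2) * (84*x^5) evaluated at B_t = 42*B_t^5
  diffusion = (14*x^6) evaluated at B_t = 14*B_t^6
Therefore d(2*B_t^7) = (42*B_t^5) dt + (14*B_t^6) dB_t.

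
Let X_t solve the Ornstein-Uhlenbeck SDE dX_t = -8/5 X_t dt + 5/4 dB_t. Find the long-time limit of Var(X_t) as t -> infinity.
lim Var(X_t) = 125/256

The OU SDE dX = -theta X dt + sigma dB admits the integrating factor exp(theta t): d(exp(theta t) X_t) = sigma exp(theta t) dB_t. Integrating from 0 to t gives X_t = x_0 * exp(-theta t) + sigma * int_0^t exp(-theta (t-s)) dB_s for any initial x_0. The Itô integral has variance (by the Itô isometry) sigma^2 * int_0^t exp(-2 theta (t - s)) ds = sigma^2 * (1 - exp(-2 theta t)) / (2 theta), independent of x_0.
With theta = 8/5, sigma = 5/4:
  Var(X_t) = (5/4)^2 * (1 - exp(-2*8/5 t)) / (2 * 8/5) = 125/256 - 125*exp(-16*t/5)/256.
As t -> infinity, exp(-2*8/5 t) -> 0, so the stationary variance is sigma^2 / (2 theta) = 125/256.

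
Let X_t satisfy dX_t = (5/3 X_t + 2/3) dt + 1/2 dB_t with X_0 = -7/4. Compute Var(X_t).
Var(X_t) = 3*exp(10*t/3)/40 - 3/40

The variance V(t) = Var(X_t) satisfies V'(t) = 2 a V(t) + c^2 with V(0) = 0 (drift coefficient is linear in X, diffusion is constant). With a = 5/3, c = 1/2, the solution is
  V(t) = (c^2 / (2 a)) * (exp(2 a t) - 1)
       = ((1/2)^2 / (2*(5/3))) * (exp((10/3) t) - 1)
       = 3*exp(10*t/3)/40 - 3/40.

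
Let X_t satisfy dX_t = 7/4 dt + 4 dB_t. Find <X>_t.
<X>_t = 16*t

For an Itô process dX_t = a(t) dt + b(t) dB_t, the quadratic variation is <X>_t = int_0^t b(s)^2 ds (the drift term does not contribute). Here b(s) = 4, so
  b(s)^2 = 16.
Integrating from 0 to t:
  <X>_t = int_0^t (16) ds = 16*t.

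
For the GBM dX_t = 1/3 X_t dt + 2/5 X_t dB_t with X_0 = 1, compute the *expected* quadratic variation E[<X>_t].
E[<X>_t] = 6*exp(62*t/75)/31 - 6/31

<X>_t = int_0^t ((2/5) * X_s)^2 ds. Taking expectation inside the integral: E[<X>_t] = (2/5)^2 * int_0^t E[X_s^2] ds. For GBM, E[X_s^2] = x_0^2 * exp((2 mu + sigma^2) s). Integrating:
  E[<X>_t] = (2/5)^2 * 1^2 * (exp((2*(1/3) + (2/5)^2) t) - 1) / (2*(1/3) + (2/5)^2)
           = (2/5)^2 * 1^2 * (exp((62/75) t) - 1) / (62/75) = 6*exp(62*t/75)/31 - 6/31.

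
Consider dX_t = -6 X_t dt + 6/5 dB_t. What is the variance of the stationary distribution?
lim Var(X_t) = 3/25

The OU SDE dX = -theta X dt + sigma dB admits the integrating factor exp(theta t): d(exp(theta t) X_t) = sigma exp(theta t) dB_t. Integrating from 0 to t gives X_t = x_0 * exp(-theta t) + sigma * int_0^t exp(-theta (t-s)) dB_s for any initial x_0. The Itô integral has variance (by the Itô isometry) sigma^2 * int_0^t exp(-2 theta (t - s)) ds = sigma^2 * (1 - exp(-2 theta t)) / (2 theta), independent of x_0.
With theta = 6, sigma = 6/5:
  Var(X_t) = (6/5)^2 * (1 - exp(-2*6 t)) / (2 * 6) = 3/25 - 3*exp(-12*t)/25.
As t -> infinity, exp(-2*6 t) -> 0, so the stationary variance is sigma^2 / (2 theta) = 3/25.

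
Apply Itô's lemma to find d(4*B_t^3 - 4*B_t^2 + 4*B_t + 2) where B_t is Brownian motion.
d(4*B_t^3 - 4*B_t^2 + 4*B_t + 2) = (12*B_t - 4) dt + (12*B_t^2 - 8*B_t + 4) dB_t

Itô's formula for f(B_t) gives d f(B_t) = f'(B_t) dB_t + (1/2) f''(B_t) dt. Compute derivatives of f(x) = 4*x^3 - 4*x^2 + 4*x + 2:
  f'(x)  = 12*x^2 - 8*x + 4
  f''(x) = 24*x - 8
Substitute x = B_t and multiply the f'' term by 1/2:
  drift     = (1/2) * (24*x - 8) evaluated at B_t = 12*B_t - 4
  diffusion = (12*x^2 - 8*x + 4) evaluated at B_t = 12*B_t^2 - 8*B_t + 4
Therefore d(4*B_t^3 - 4*B_t^2 + 4*B_t + 2) = (12*B_t - 4) dt + (12*B_t^2 - 8*B_t + 4) dB_t.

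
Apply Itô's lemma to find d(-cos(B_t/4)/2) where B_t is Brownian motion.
d(-cos(B_t/4)/2) = (cos(B_t/4)/64) dt + (sin(B_t/4)/8) dB_t

Itô's formula for f(B_t) gives d f(B_t) = f'(B_t) dB_t + (1/2) f''(B_t) dt. Compute derivatives of f(x) = -cos(x/4)/2:
  f'(x)  = sin(x/4)/8
  f''(x) = cos(x/4)/32
Substitute x = B_t and multiply the f'' term by 1/2:
  drift     = (1/2) * (cos(x/4)/32) evaluated at B_t = cos(B_t/4)/64
  diffusion = (sin(x/4)/8) evaluated at B_t = sin(B_t/4)/8
Therefore d(-cos(B_t/4)/2) = (cos(B_t/4)/64) dt + (sin(B_t/4)/8) dB_t.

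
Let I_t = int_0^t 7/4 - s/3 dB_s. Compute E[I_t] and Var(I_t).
E[I_t] = 0; Var(I_t) = t*(16*t^2 - 252*t + 1323)/432

The Itô integral of a deterministic integrand f(s) has mean 0 because each increment f(s) * (B_{s+ds} - B_s) has mean 0. By the Itô isometry:
  Var( int_0^t f(s) dB_s ) = E[ (int_0^t f(s) dB_s)^2 ] = int_0^t f(s)^2 ds.
Here f(s) = 7/4 - s/3, so f(s)^2 = (4*s - 21)^2/144. Integrate:
  int_0^t ((4*s - 21)^2/144) ds = t*(16*t^2 - 252*t + 1323)/432.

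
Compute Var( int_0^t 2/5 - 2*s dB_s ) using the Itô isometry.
Var = 4*t*(25*t^2 - 15*t + 3)/75

The Itô integral of a deterministic integrand f(s) has mean 0 because each increment f(s) * (B_{s+ds} - B_s) has mean 0. By the Itô isometry:
  Var( int_0^t f(s) dB_s ) = E[ (int_0^t f(s) dB_s)^2 ] = int_0^t f(s)^2 ds.
Here f(s) = 2/5 - 2*s, so f(s)^2 = 4*(5*s - 1)^2/25. Integrate:
  int_0^t (4*(5*s - 1)^2/25) ds = 4*t*(25*t^2 - 15*t + 3)/75.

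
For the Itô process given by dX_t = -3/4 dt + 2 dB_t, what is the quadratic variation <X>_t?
<X>_t = 4*t

For an Itô process dX_t = a(t) dt + b(t) dB_t, the quadratic variation is <X>_t = int_0^t b(s)^2 ds (the drift term does not contribute). Here b(s) = 2, so
  b(s)^2 = 4.
Integrating from 0 to t:
  <X>_t = int_0^t (4) ds = 4*t.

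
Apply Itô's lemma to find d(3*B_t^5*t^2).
d(3*B_t^5*t^2) = (6*B_t^3*t*(B_t^2 + 5*t)) dt + (15*B_t^4*t^2) dB_t

Itô's formula for f(t, x): d f(t, B_t) = (f_t + (1/2) f_xx) dt + f_x dB_t. Compute partials of f(t, x) = 3*t^2*x^5:
  f_t(t,x)  = 6*t*x^5
  f_x(t,x)  = 15*t^2*x^4
  f_xx(t,x) = 60*t^2*x^3
Assemble drift = f_t + (1/2) f_xx = 6*t*x^3*(5*t + x^2) and diffusion = f_x = 15*t^2*x^4. Substituting x = B_t:
  d(3*B_t^5*t^2) = (6*B_t^3*t*(B_t^2 + 5*t)) dt + (15*B_t^4*t^2) dB_t.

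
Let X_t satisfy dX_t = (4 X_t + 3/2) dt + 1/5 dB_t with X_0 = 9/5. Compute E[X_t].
E[X_t] = 87*exp(4*t)/40 - 3/8

Taking expectations and using E[dB_t] = 0, the mean m(t) = E[X_t] satisfies the ODE m'(t) = a m(t) + b with m(0) = x_0. With a = 4, b = 3/2, x_0 = 9/5, the solution is
  m(t) = x_0 * exp(a t) + (b/a) * (exp(a t) - 1)
       = (9/5) * exp(4 t) + ((3/2)/4) * (exp(4 t) - 1)
       = 87*exp(4*t)/40 - 3/8.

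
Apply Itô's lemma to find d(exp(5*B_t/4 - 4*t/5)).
d(exp(5*B_t/4 - 4*t/5)) = (-3*exp(5*B_t/4 - 4*t/5)/160) dt + (5*exp(5*B_t/4 - 4*t/5)/4) dB_t

Itô's formula for f(t, x): d f(t, B_t) = (f_t + (1/2) f_xx) dt + f_x dB_t. Compute partials of f(t, x) = exp(-4*t/5 + 5*x/4):
  f_t(t,x)  = -4*exp(-4*t/5 + 5*x/4)/5
  f_x(t,x)  = 5*exp(-4*t/5 + 5*x/4)/4
  f_xx(t,x) = 25*exp(-4*t/5 + 5*x/4)/16
Assemble drift = f_t + (1/2) f_xx = -3*exp(-4*t/5 + 5*x/4)/160 and diffusion = f_x = 5*exp(-4*t/5 + 5*x/4)/4. Substituting x = B_t:
  d(exp(5*B_t/4 - 4*t/5)) = (-3*exp(5*B_t/4 - 4*t/5)/160) dt + (5*exp(5*B_t/4 - 4*t/5)/4) dB_t.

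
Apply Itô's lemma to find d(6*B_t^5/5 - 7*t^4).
d(6*B_t^5/5 - 7*t^4) = (12*B_t^3 - 28*t^3) dt + (6*B_t^4) dB_t

Itô's formula for f(t, x): d f(t, B_t) = (f_t + (1/2) f_xx) dt + f_x dB_t. Compute partials of f(t, x) = -7*t^4 + 6*x^5/5:
  f_t(t,x)  = -28*t^3
  f_x(t,x)  = 6*x^4
  f_xx(t,x) = 24*x^3
Assemble drift = f_t + (1/2) f_xx = -28*t^3 + 12*x^3 and diffusion = f_x = 6*x^4. Substituting x = B_t:
  d(6*B_t^5/5 - 7*t^4) = (12*B_t^3 - 28*t^3) dt + (6*B_t^4) dB_t.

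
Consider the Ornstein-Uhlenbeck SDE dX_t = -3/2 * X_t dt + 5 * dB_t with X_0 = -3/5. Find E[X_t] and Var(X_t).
E[X_t] = -3*exp(-3*t/2)/5; Var(X_t) = 25/3 - 25*exp(-3*t)/3

The OU SDE dX = -theta X dt + sigma dB admits the integrating factor exp(theta t): d(exp(theta t) X_t) = sigma exp(theta t) dB_t. Integrating from 0 to t:
  X_t = x_0 * exp(-theta t) + sigma * int_0^t exp(-theta (t-s)) dB_s.
The Itô integral has mean 0 and (by the Itô isometry) variance sigma^2 * int_0^t exp(-2 theta (t - s)) ds = sigma^2 * (1 - exp(-2 theta t)) / (2 theta).
With theta = 3/2, sigma = 5, x_0 = -3/5:
  E[X_t] = -3/5 * exp(-3/2 t) = -3*exp(-3*t/2)/5
  Var(X_t) = (5)^2 * (1 - exp(-2*3/2 t)) / (2 * 3/2) = 25/3 - 25*exp(-3*t)/3.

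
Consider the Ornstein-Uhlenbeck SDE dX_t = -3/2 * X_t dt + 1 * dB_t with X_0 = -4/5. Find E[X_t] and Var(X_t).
E[X_t] = -4*exp(-3*t/2)/5; Var(X_t) = 1/3 - exp(-3*t)/3

The OU SDE dX = -theta X dt + sigma dB admits the integrating factor exp(theta t): d(exp(theta t) X_t) = sigma exp(theta t) dB_t. Integrating from 0 to t:
  X_t = x_0 * exp(-theta t) + sigma * int_0^t exp(-theta (t-s)) dB_s.
The Itô integral has mean 0 and (by the Itô isometry) variance sigma^2 * int_0^t exp(-2 theta (t - s)) ds = sigma^2 * (1 - exp(-2 theta t)) / (2 theta).
With theta = 3/2, sigma = 1, x_0 = -4/5:
  E[X_t] = -4/5 * exp(-3/2 t) = -4*exp(-3*t/2)/5
  Var(X_t) = (1)^2 * (1 - exp(-2*3/2 t)) / (2 * 3/2) = 1/3 - exp(-3*t)/3.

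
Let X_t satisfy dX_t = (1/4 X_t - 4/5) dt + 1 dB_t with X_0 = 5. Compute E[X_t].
E[X_t] = 9*exp(t/4)/5 + 16/5

Taking expectations and using E[dB_t] = 0, the mean m(t) = E[X_t] satisfies the ODE m'(t) = a m(t) + b with m(0) = x_0. With a = 1/4, b = -4/5, x_0 = 5, the solution is
  m(t) = x_0 * exp(a t) + (b/a) * (exp(a t) - 1)
       = 5 * exp((1/4) t) + ((-4/5)/(1/4)) * (exp((1/4) t) - 1)
       = 9*exp(t/4)/5 + 16/5.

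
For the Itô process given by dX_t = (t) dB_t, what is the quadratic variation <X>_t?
<X>_t = t^3/3

For an Itô process dX_t = a(t) dt + b(t) dB_t, the quadratic variation is <X>_t = int_0^t b(s)^2 ds (the drift term does not contribute). Here b(s) = s, so
  b(s)^2 = s^2.
Integrating from 0 to t:
  <X>_t = int_0^t (s^2) ds = t^3/3.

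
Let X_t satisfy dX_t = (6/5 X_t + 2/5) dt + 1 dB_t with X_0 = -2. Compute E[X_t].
E[X_t] = -5*exp(6*t/5)/3 - 1/3

Taking expectations and using E[dB_t] = 0, the mean m(t) = E[X_t] satisfies the ODE m'(t) = a m(t) + b with m(0) = x_0. With a = 6/5, b = 2/5, x_0 = -2, the solution is
  m(t) = x_0 * exp(a t) + (b/a) * (exp(a t) - 1)
       = (-2) * exp((6/5) t) + ((2/5)/(6/5)) * (exp((6/5) t) - 1)
       = -5*exp(6*t/5)/3 - 1/3.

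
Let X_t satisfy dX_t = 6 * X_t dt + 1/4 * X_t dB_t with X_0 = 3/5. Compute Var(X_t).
Var(X_t) = 9*(exp(t/16) - 1)*exp(12*t)/25

For GBM dX = mu X dt + sigma X dB with X_0 = x_0, apply Itô to Y = log X: dY = (mu - sigma^2/2) dt + sigma dB, so Y_t = log(x_0) + (mu - sigma^2/2) t + sigma B_t and hence X_t = x_0 * exp((mu - sigma^2/2) t + sigma B_t).
With mu = 6, sigma = 1/4, x_0 = 3/5, this gives:
  X_t = 3/5 * exp((191/32) * t + (1/4) * B_t).
Since sigma*B_t ~ Normal(0, sigma^2 t), E[exp(sigma*B_t)] = exp(sigma^2 t / 2); so E[X_t] = x_0 * exp((mu - sigma^2/2) t) * exp(sigma^2 t / 2) = x_0 * exp(mu t) = 3*exp(6*t)/5.
Var(X_t) = E[X_t^2] - (E[X_t])^2 = x_0^2 * exp(2 mu t) * (exp(sigma^2 t) - 1) = 9*(exp(t/16) - 1)*exp(12*t)/25.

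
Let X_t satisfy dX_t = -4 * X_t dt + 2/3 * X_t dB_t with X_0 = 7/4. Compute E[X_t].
E[X_t] = 7*exp(-4*t)/4

For GBM dX = mu X dt + sigma X dB with X_0 = x_0, apply Itô to Y = log X: dY = (mu - sigma^2/2) dt + sigma dB, so Y_t = log(x_0) + (mu - sigma^2/2) t + sigma B_t and hence X_t = x_0 * exp((mu - sigma^2/2) t + sigma B_t).
With mu = -4, sigma = 2/3, x_0 = 7/4, this gives:
  X_t = 7/4 * exp((-38/9) * t + (2/3) * B_t).
Since sigma*B_t ~ Normal(0, sigma^2 t), E[exp(sigma*B_t)] = exp(sigma^2 t / 2); so E[X_t] = x_0 * exp((mu - sigma^2/2) t) * exp(sigma^2 t / 2) = x_0 * exp(mu t) = 7*exp(-4*t)/4.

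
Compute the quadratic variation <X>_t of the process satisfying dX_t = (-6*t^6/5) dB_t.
<X>_t = 36*t^13/325

For an Itô process dX_t = a(t) dt + b(t) dB_t, the quadratic variation is <X>_t = int_0^t b(s)^2 ds (the drift term does not contribute). Here b(s) = -6*s^6/5, so
  b(s)^2 = 36*s^12/25.
Integrating from 0 to t:
  <X>_t = int_0^t (36*s^12/25) ds = 36*t^13/325.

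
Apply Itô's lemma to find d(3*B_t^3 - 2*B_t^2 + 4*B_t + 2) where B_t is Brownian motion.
d(3*B_t^3 - 2*B_t^2 + 4*B_t + 2) = (9*B_t - 2) dt + (9*B_t^2 - 4*B_t + 4) dB_t

Itô's formula for f(B_t) gives d f(B_t) = f'(B_t) dB_t + (1/2) f''(B_t) dt. Compute derivatives of f(x) = 3*x^3 - 2*x^2 + 4*x + 2:
  f'(x)  = 9*x^2 - 4*x + 4
  f''(x) = 18*x - 4
Substitute x = B_t and multiply the f'' term by 1/2:
  drift     = (1/2) * (18*x - 4) evaluated at B_t = 9*B_t - 2
  diffusion = (9*x^2 - 4*x + 4) evaluated at B_t = 9*B_t^2 - 4*B_t + 4
Therefore d(3*B_t^3 - 2*B_t^2 + 4*B_t + 2) = (9*B_t - 2) dt + (9*B_t^2 - 4*B_t + 4) dB_t.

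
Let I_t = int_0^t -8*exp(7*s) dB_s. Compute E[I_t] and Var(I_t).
E[I_t] = 0; Var(I_t) = 32*exp(14*t)/7 - 32/7

The Itô integral of a deterministic integrand f(s) has mean 0 because each increment f(s) * (B_{s+ds} - B_s) has mean 0. By the Itô isometry:
  Var( int_0^t f(s) dB_s ) = E[ (int_0^t f(s) dB_s)^2 ] = int_0^t f(s)^2 ds.
Here f(s) = -8*exp(7*s), so f(s)^2 = 64*exp(14*s). Integrate:
  int_0^t (64*exp(14*s)) ds = 32*exp(14*t)/7 - 32/7.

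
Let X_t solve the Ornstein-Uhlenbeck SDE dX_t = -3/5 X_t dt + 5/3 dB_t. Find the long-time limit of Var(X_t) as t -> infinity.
lim Var(X_t) = 125/54

The OU SDE dX = -theta X dt + sigma dB admits the integrating factor exp(theta t): d(exp(theta t) X_t) = sigma exp(theta t) dB_t. Integrating from 0 to t gives X_t = x_0 * exp(-theta t) + sigma * int_0^t exp(-theta (t-s)) dB_s for any initial x_0. The Itô integral has variance (by the Itô isometry) sigma^2 * int_0^t exp(-2 theta (t - s)) ds = sigma^2 * (1 - exp(-2 theta t)) / (2 theta), independent of x_0.
With theta = 3/5, sigma = 5/3:
  Var(X_t) = (5/3)^2 * (1 - exp(-2*3/5 t)) / (2 * 3/5) = 125/54 - 125*exp(-6*t/5)/54.
As t -> infinity, exp(-2*3/5 t) -> 0, so the stationary variance is sigma^2 / (2 theta) = 125/54.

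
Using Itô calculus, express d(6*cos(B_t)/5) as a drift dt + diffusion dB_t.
d(6*cos(B_t)/5) = (-3*cos(B_t)/5) dt + (-6*sin(B_t)/5) dB_t

Itô's formula for f(B_t) gives d f(B_t) = f'(B_t) dB_t + (1/2) f''(B_t) dt. Compute derivatives of f(x) = 6*cos(x)/5:
  f'(x)  = -6*sin(x)/5
  f''(x) = -6*cos(x)/5
Substitute x = B_t and multiply the f'' term by 1/2:
  drift     = (1/2) * (-6*cos(x)/5) evaluated at B_t = -3*cos(B_t)/5
  diffusion = (-6*sin(x)/5) evaluated at B_t = -6*sin(B_t)/5
Therefore d(6*cos(B_t)/5) = (-3*cos(B_t)/5) dt + (-6*sin(B_t)/5) dB_t.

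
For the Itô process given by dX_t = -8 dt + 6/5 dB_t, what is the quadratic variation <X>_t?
<X>_t = 36*t/25

For an Itô process dX_t = a(t) dt + b(t) dB_t, the quadratic variation is <X>_t = int_0^t b(s)^2 ds (the drift term does not contribute). Here b(s) = 6/5, so
  b(s)^2 = 36/25.
Integrating from 0 to t:
  <X>_t = int_0^t (36/25) ds = 36*t/25.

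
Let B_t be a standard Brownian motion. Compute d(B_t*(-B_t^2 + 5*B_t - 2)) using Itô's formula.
d(B_t*(-B_t^2 + 5*B_t - 2)) = (5 - 3*B_t) dt + (-3*B_t^2 + 10*B_t - 2) dB_t

Itô's formula for f(B_t) gives d f(B_t) = f'(B_t) dB_t + (1/2) f''(B_t) dt. Compute derivatives of f(x) = x*(-x^2 + 5*x - 2):
  f'(x)  = -3*x^2 + 10*x - 2
  f''(x) = 10 - 6*x
Substitute x = B_t and multiply the f'' term by 1/2:
  drift     = (1/2) * (10 - 6*x) evaluated at B_t = 5 - 3*B_t
  diffusion = (-3*x^2 + 10*x - 2) evaluated at B_t = -3*B_t^2 + 10*B_t - 2
Therefore d(B_t*(-B_t^2 + 5*B_t - 2)) = (5 - 3*B_t) dt + (-3*B_t^2 + 10*B_t - 2) dB_t.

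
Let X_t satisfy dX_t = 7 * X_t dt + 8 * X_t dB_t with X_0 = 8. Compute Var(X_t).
Var(X_t) = 64*(exp(64*t) - 1)*exp(14*t)

For GBM dX = mu X dt + sigma X dB with X_0 = x_0, apply Itô to Y = log X: dY = (mu - sigma^2/2) dt + sigma dB, so Y_t = log(x_0) + (mu - sigma^2/2) t + sigma B_t and hence X_t = x_0 * exp((mu - sigma^2/2) t + sigma B_t).
With mu = 7, sigma = 8, x_0 = 8, this gives:
  X_t = 8 * exp((-25) * t + (8) * B_t).
Since sigma*B_t ~ Normal(0, sigma^2 t), E[exp(sigma*B_t)] = exp(sigma^2 t / 2); so E[X_t] = x_0 * exp((mu - sigma^2/2) t) * exp(sigma^2 t / 2) = x_0 * exp(mu t) = 8*exp(7*t).
Var(X_t) = E[X_t^2] - (E[X_t])^2 = x_0^2 * exp(2 mu t) * (exp(sigma^2 t) - 1) = 64*(exp(64*t) - 1)*exp(14*t).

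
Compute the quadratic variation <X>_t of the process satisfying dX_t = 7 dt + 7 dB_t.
<X>_t = 49*t

For an Itô process dX_t = a(t) dt + b(t) dB_t, the quadratic variation is <X>_t = int_0^t b(s)^2 ds (the drift term does not contribute). Here b(s) = 7, so
  b(s)^2 = 49.
Integrating from 0 to t:
  <X>_t = int_0^t (49) ds = 49*t.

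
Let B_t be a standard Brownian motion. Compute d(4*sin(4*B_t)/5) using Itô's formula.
d(4*sin(4*B_t)/5) = (-32*sin(4*B_t)/5) dt + (16*cos(4*B_t)/5) dB_t

Itô's formula for f(B_t) gives d f(B_t) = f'(B_t) dB_t + (1/2) f''(B_t) dt. Compute derivatives of f(x) = 4*sin(4*x)/5:
  f'(x)  = 16*cos(4*x)/5
  f''(x) = -64*sin(4*x)/5
Substitute x = B_t and multiply the f'' term by 1/2:
  drift     = (1/2) * (-64*sin(4*x)/5) evaluated at B_t = -32*sin(4*B_t)/5
  diffusion = (16*cos(4*x)/5) evaluated at B_t = 16*cos(4*B_t)/5
Therefore d(4*sin(4*B_t)/5) = (-32*sin(4*B_t)/5) dt + (16*cos(4*B_t)/5) dB_t.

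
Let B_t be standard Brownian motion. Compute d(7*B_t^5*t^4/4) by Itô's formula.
d(7*B_t^5*t^4/4) = (B_t^3*t^3*(7*B_t^2 + 35*t/2)) dt + (35*B_t^4*t^4/4) dB_t

Itô's formula for f(t, x): d f(t, B_t) = (f_t + (1/2) f_xx) dt + f_x dB_t. Compute partials of f(t, x) = 7*t^4*x^5/4:
  f_t(t,x)  = 7*t^3*x^5
  f_x(t,x)  = 35*t^4*x^4/4
  f_xx(t,x) = 35*t^4*x^3
Assemble drift = f_t + (1/2) f_xx = t^3*x^3*(35*t/2 + 7*x^2) and diffusion = f_x = 35*t^4*x^4/4. Substituting x = B_t:
  d(7*B_t^5*t^4/4) = (B_t^3*t^3*(7*B_t^2 + 35*t/2)) dt + (35*B_t^4*t^4/4) dB_t.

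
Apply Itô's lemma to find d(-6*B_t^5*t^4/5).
d(-6*B_t^5*t^4/5) = (B_t^3*t^3*(-24*B_t^2/5 - 12*t)) dt + (-6*B_t^4*t^4) dB_t

Itô's formula for f(t, x): d f(t, B_t) = (f_t + (1/2) f_xx) dt + f_x dB_t. Compute partials of f(t, x) = -6*t^4*x^5/5:
  f_t(t,x)  = -24*t^3*x^5/5
  f_x(t,x)  = -6*t^4*x^4
  f_xx(t,x) = -24*t^4*x^3
Assemble drift = f_t + (1/2) f_xx = t^3*x^3*(-12*t - 24*x^2/5) and diffusion = f_x = -6*t^4*x^4. Substituting x = B_t:
  d(-6*B_t^5*t^4/5) = (B_t^3*t^3*(-24*B_t^2/5 - 12*t)) dt + (-6*B_t^4*t^4) dB_t.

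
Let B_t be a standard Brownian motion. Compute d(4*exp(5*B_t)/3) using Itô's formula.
d(4*exp(5*B_t)/3) = (50*exp(5*B_t)/3) dt + (20*exp(5*B_t)/3) dB_t

Itô's formula for f(B_t) gives d f(B_t) = f'(B_t) dB_t + (1/2) f''(B_t) dt. Compute derivatives of f(x) = 4*exp(5*x)/3:
  f'(x)  = 20*exp(5*x)/3
  f''(x) = 100*exp(5*x)/3
Substitute x = B_t and multiply the f'' term by 1/2:
  drift     = (1/2) * (100*exp(5*x)/3) evaluated at B_t = 50*exp(5*B_t)/3
  diffusion = (20*exp(5*x)/3) evaluated at B_t = 20*exp(5*B_t)/3
Therefore d(4*exp(5*B_t)/3) = (50*exp(5*B_t)/3) dt + (20*exp(5*B_t)/3) dB_t.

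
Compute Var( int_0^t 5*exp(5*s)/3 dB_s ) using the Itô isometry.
Var = 5*exp(10*t)/18 - 5/18

The Itô integral of a deterministic integrand f(s) has mean 0 because each increment f(s) * (B_{s+ds} - B_s) has mean 0. By the Itô isometry:
  Var( int_0^t f(s) dB_s ) = E[ (int_0^t f(s) dB_s)^2 ] = int_0^t f(s)^2 ds.
Here f(s) = 5*exp(5*s)/3, so f(s)^2 = 25*exp(10*s)/9. Integrate:
  int_0^t (25*exp(10*s)/9) ds = 5*exp(10*t)/18 - 5/18.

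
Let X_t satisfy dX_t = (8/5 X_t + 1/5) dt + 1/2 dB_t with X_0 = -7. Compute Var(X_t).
Var(X_t) = 5*exp(16*t/5)/64 - 5/64

The variance V(t) = Var(X_t) satisfies V'(t) = 2 a V(t) + c^2 with V(0) = 0 (drift coefficient is linear in X, diffusion is constant). With a = 8/5, c = 1/2, the solution is
  V(t) = (c^2 / (2 a)) * (exp(2 a t) - 1)
       = ((1/2)^2 / (2*(8/5))) * (exp((16/5) t) - 1)
       = 5*exp(16*t/5)/64 - 5/64.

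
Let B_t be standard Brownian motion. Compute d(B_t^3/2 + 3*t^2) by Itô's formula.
d(B_t^3/2 + 3*t^2) = (3*B_t/2 + 6*t) dt + (3*B_t^2/2) dB_t

Itô's formula for f(t, x): d f(t, B_t) = (f_t + (1/2) f_xx) dt + f_x dB_t. Compute partials of f(t, x) = 3*t^2 + x^3/2:
  f_t(t,x)  = 6*t
  f_x(t,x)  = 3*x^2/2
  f_xx(t,x) = 3*x
Assemble drift = f_t + (1/2) f_xx = 6*t + 3*x/2 and diffusion = f_x = 3*x^2/2. Substituting x = B_t:
  d(B_t^3/2 + 3*t^2) = (3*B_t/2 + 6*t) dt + (3*B_t^2/2) dB_t.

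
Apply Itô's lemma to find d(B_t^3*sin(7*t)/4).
d(B_t^3*sin(7*t)/4) = (B_t*(7*B_t^2*cos(7*t) + 3*sin(7*t))/4) dt + (3*B_t^2*sin(7*t)/4) dB_t

Itô's formula for f(t, x): d f(t, B_t) = (f_t + (1/2) f_xx) dt + f_x dB_t. Compute partials of f(t, x) = x^3*sin(7*t)/4:
  f_t(t,x)  = 7*x^3*cos(7*t)/4
  f_x(t,x)  = 3*x^2*sin(7*t)/4
  f_xx(t,x) = 3*x*sin(7*t)/2
Assemble drift = f_t + (1/2) f_xx = x*(7*x^2*cos(7*t) + 3*sin(7*t))/4 and diffusion = f_x = 3*x^2*sin(7*t)/4. Substituting x = B_t:
  d(B_t^3*sin(7*t)/4) = (B_t*(7*B_t^2*cos(7*t) + 3*sin(7*t))/4) dt + (3*B_t^2*sin(7*t)/4) dB_t.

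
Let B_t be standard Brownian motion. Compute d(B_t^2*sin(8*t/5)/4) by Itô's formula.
d(B_t^2*sin(8*t/5)/4) = (2*B_t^2*cos(8*t/5)/5 + sin(8*t/5)/4) dt + (B_t*sin(8*t/5)/2) dB_t

Itô's formula for f(t, x): d f(t, B_t) = (f_t + (1/2) f_xx) dt + f_x dB_t. Compute partials of f(t, x) = x^2*sin(8*t/5)/4:
  f_t(t,x)  = 2*x^2*cos(8*t/5)/5
  f_x(t,x)  = x*sin(8*t/5)/2
  f_xx(t,x) = sin(8*t/5)/2
Assemble drift = f_t + (1/2) f_xx = 2*x^2*cos(8*t/5)/5 + sin(8*t/5)/4 and diffusion = f_x = x*sin(8*t/5)/2. Substituting x = B_t:
  d(B_t^2*sin(8*t/5)/4) = (2*B_t^2*cos(8*t/5)/5 + sin(8*t/5)/4) dt + (B_t*sin(8*t/5)/2) dB_t.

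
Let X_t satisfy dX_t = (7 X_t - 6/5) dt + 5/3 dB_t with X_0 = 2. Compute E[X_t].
E[X_t] = 64*exp(7*t)/35 + 6/35

Taking expectations and using E[dB_t] = 0, the mean m(t) = E[X_t] satisfies the ODE m'(t) = a m(t) + b with m(0) = x_0. With a = 7, b = -6/5, x_0 = 2, the solution is
  m(t) = x_0 * exp(a t) + (b/a) * (exp(a t) - 1)
       = 2 * exp(7 t) + ((-6/5)/7) * (exp(7 t) - 1)
       = 64*exp(7*t)/35 + 6/35.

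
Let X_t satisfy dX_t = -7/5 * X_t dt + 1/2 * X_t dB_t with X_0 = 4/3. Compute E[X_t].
E[X_t] = 4*exp(-7*t/5)/3

For GBM dX = mu X dt + sigma X dB with X_0 = x_0, apply Itô to Y = log X: dY = (mu - sigma^2/2) dt + sigma dB, so Y_t = log(x_0) + (mu - sigma^2/2) t + sigma B_t and hence X_t = x_0 * exp((mu - sigma^2/2) t + sigma B_t).
With mu = -7/5, sigma = 1/2, x_0 = 4/3, this gives:
  X_t = 4/3 * exp((-61/40) * t + (1/2) * B_t).
Since sigma*B_t ~ Normal(0, sigma^2 t), E[exp(sigma*B_t)] = exp(sigma^2 t / 2); so E[X_t] = x_0 * exp((mu - sigma^2/2) t) * exp(sigma^2 t / 2) = x_0 * exp(mu t) = 4*exp(-7*t/5)/3.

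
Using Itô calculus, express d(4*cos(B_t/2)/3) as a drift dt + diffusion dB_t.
d(4*cos(B_t/2)/3) = (-cos(B_t/2)/6) dt + (-2*sin(B_t/2)/3) dB_t

Itô's formula for f(B_t) gives d f(B_t) = f'(B_t) dB_t + (1/2) f''(B_t) dt. Compute derivatives of f(x) = 4*cos(x/2)/3:
  f'(x)  = -2*sin(x/2)/3
  f''(x) = -cos(x/2)/3
Substitute x = B_t and multiply the f'' term by 1/2:
  drift     = (1/2) * (-cos(x/2)/3) evaluated at B_t = -cos(B_t/2)/6
  diffusion = (-2*sin(x/2)/3) evaluated at B_t = -2*sin(B_t/2)/3
Therefore d(4*cos(B_t/2)/3) = (-cos(B_t/2)/6) dt + (-2*sin(B_t/2)/3) dB_t.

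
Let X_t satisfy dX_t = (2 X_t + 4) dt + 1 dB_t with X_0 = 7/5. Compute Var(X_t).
Var(X_t) = exp(4*t)/4 - 1/4

The variance V(t) = Var(X_t) satisfies V'(t) = 2 a V(t) + c^2 with V(0) = 0 (drift coefficient is linear in X, diffusion is constant). With a = 2, c = 1, the solution is
  V(t) = (c^2 / (2 a)) * (exp(2 a t) - 1)
       = (1^2 / (2*2)) * (exp(4 t) - 1)
       = exp(4*t)/4 - 1/4.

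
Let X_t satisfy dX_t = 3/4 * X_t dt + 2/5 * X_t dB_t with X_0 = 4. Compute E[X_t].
E[X_t] = 4*exp(3*t/4)

For GBM dX = mu X dt + sigma X dB with X_0 = x_0, apply Itô to Y = log X: dY = (mu - sigma^2/2) dt + sigma dB, so Y_t = log(x_0) + (mu - sigma^2/2) t + sigma B_t and hence X_t = x_0 * exp((mu - sigma^2/2) t + sigma B_t).
With mu = 3/4, sigma = 2/5, x_0 = 4, this gives:
  X_t = 4 * exp((67/100) * t + (2/5) * B_t).
Since sigma*B_t ~ Normal(0, sigma^2 t), E[exp(sigma*B_t)] = exp(sigma^2 t / 2); so E[X_t] = x_0 * exp((mu - sigma^2/2) t) * exp(sigma^2 t / 2) = x_0 * exp(mu t) = 4*exp(3*t/4).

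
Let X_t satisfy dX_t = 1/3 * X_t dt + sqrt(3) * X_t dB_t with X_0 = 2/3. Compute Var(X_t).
Var(X_t) = 4*(exp(3*t) - 1)*exp(2*t/3)/9

For GBM dX = mu X dt + sigma X dB with X_0 = x_0, apply Itô to Y = log X: dY = (mu - sigma^2/2) dt + sigma dB, so Y_t = log(x_0) + (mu - sigma^2/2) t + sigma B_t and hence X_t = x_0 * exp((mu - sigma^2/2) t + sigma B_t).
With mu = 1/3, sigma = sqrt(3), x_0 = 2/3, this gives:
  X_t = 2/3 * exp((-7/6) * t + (sqrt(3)) * B_t).
Since sigma*B_t ~ Normal(0, sigma^2 t), E[exp(sigma*B_t)] = exp(sigma^2 t / 2); so E[X_t] = x_0 * exp((mu - sigma^2/2) t) * exp(sigma^2 t / 2) = x_0 * exp(mu t) = 2*exp(t/3)/3.
Var(X_t) = E[X_t^2] - (E[X_t])^2 = x_0^2 * exp(2 mu t) * (exp(sigma^2 t) - 1) = 4*(exp(3*t) - 1)*exp(2*t/3)/9.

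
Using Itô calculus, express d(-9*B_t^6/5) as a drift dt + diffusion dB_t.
d(-9*B_t^6/5) = (-27*B_t^4) dt + (-54*B_t^5/5) dB_t

Itô's formula for f(B_t) gives d f(B_t) = f'(B_t) dB_t + (1/2) f''(B_t) dt. Compute derivatives of f(x) = -9*x^6/5:
  f'(x)  = -54*x^5/5
  f''(x) = -54*x^4
Substitute x = B_t and multiply the f'' term by 1/2:
  drift     = (1/2) * (-54*x^4) evaluated at B_t = -27*B_t^4
  diffusion = (-54*x^5/5) evaluated at B_t = -54*B_t^5/5
Therefore d(-9*B_t^6/5) = (-27*B_t^4) dt + (-54*B_t^5/5) dB_t.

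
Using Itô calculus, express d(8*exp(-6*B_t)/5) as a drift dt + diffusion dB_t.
d(8*exp(-6*B_t)/5) = (144*exp(-6*B_t)/5) dt + (-48*exp(-6*B_t)/5) dB_t

Itô's formula for f(B_t) gives d f(B_t) = f'(B_t) dB_t + (1/2) f''(B_t) dt. Compute derivatives of f(x) = 8*exp(-6*x)/5:
  f'(x)  = -48*exp(-6*x)/5
  f''(x) = 288*exp(-6*x)/5
Substitute x = B_t and multiply the f'' term by 1/2:
  drift     = (1/2) * (288*exp(-6*x)/5) evaluated at B_t = 144*exp(-6*B_t)/5
  diffusion = (-48*exp(-6*x)/5) evaluated at B_t = -48*exp(-6*B_t)/5
Therefore d(8*exp(-6*B_t)/5) = (144*exp(-6*B_t)/5) dt + (-48*exp(-6*B_t)/5) dB_t.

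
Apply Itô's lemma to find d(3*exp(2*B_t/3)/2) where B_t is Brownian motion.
d(3*exp(2*B_t/3)/2) = (exp(2*B_t/3)/3) dt + (exp(2*B_t/3)) dB_t

Itô's formula for f(B_t) gives d f(B_t) = f'(B_t) dB_t + (1/2) f''(B_t) dt. Compute derivatives of f(x) = 3*exp(2*x/3)/2:
  f'(x)  = exp(2*x/3)
  f''(x) = 2*exp(2*x/3)/3
Substitute x = B_t and multiply the f'' term by 1/2:
  drift     = (1/2) * (2*exp(2*x/3)/3) evaluated at B_t = exp(2*B_t/3)/3
  diffusion = (exp(2*x/3)) evaluated at B_t = exp(2*B_t/3)
Therefore d(3*exp(2*B_t/3)/2) = (exp(2*B_t/3)/3) dt + (exp(2*B_t/3)) dB_t.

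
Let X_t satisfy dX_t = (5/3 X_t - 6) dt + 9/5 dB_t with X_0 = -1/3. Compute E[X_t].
E[X_t] = 18/5 - 59*exp(5*t/3)/15

Taking expectations and using E[dB_t] = 0, the mean m(t) = E[X_t] satisfies the ODE m'(t) = a m(t) + b with m(0) = x_0. With a = 5/3, b = -6, x_0 = -1/3, the solution is
  m(t) = x_0 * exp(a t) + (b/a) * (exp(a t) - 1)
       = (-1/3) * exp((5/3) t) + ((-6)/(5/3)) * (exp((5/3) t) - 1)
       = 18/5 - 59*exp(5*t/3)/15.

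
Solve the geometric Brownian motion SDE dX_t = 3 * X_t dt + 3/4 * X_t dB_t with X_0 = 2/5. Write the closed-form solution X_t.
X_t = 2/5 * exp((87/32) * t + (3/4) * B_t)

For GBM dX = mu X dt + sigma X dB with X_0 = x_0, apply Itô to Y = log X: dY = (mu - sigma^2/2) dt + sigma dB, so Y_t = log(x_0) + (mu - sigma^2/2) t + sigma B_t and hence X_t = x_0 * exp((mu - sigma^2/2) t + sigma B_t).
With mu = 3, sigma = 3/4, x_0 = 2/5, this gives:
  X_t = 2/5 * exp((87/32) * t + (3/4) * B_t).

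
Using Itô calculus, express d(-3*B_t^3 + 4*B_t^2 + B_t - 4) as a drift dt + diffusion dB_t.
d(-3*B_t^3 + 4*B_t^2 + B_t - 4) = (4 - 9*B_t) dt + (-9*B_t^2 + 8*B_t + 1) dB_t

Itô's formula for f(B_t) gives d f(B_t) = f'(B_t) dB_t + (1/2) f''(B_t) dt. Compute derivatives of f(x) = -3*x^3 + 4*x^2 + x - 4:
  f'(x)  = -9*x^2 + 8*x + 1
  f''(x) = 8 - 18*x
Substitute x = B_t and multiply the f'' term by 1/2:
  drift     = (1/2) * (8 - 18*x) evaluated at B_t = 4 - 9*B_t
  diffusion = (-9*x^2 + 8*x + 1) evaluated at B_t = -9*B_t^2 + 8*B_t + 1
Therefore d(-3*B_t^3 + 4*B_t^2 + B_t - 4) = (4 - 9*B_t) dt + (-9*B_t^2 + 8*B_t + 1) dB_t.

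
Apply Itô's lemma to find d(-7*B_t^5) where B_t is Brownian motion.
d(-7*B_t^5) = (-70*B_t^3) dt + (-35*B_t^4) dB_t

Itô's formula for f(B_t) gives d f(B_t) = f'(B_t) dB_t + (1/2) f''(B_t) dt. Compute derivatives of f(x) = -7*x^5:
  f'(x)  = -35*x^4
  f''(x) = -140*x^3
Substitute x = B_t and multiply the f'' term by 1/2:
  drift     = (1/2) * (-140*x^3) evaluated at B_t = -70*B_t^3
  diffusion = (-35*x^4) evaluated at B_t = -35*B_t^4
Therefore d(-7*B_t^5) = (-70*B_t^3) dt + (-35*B_t^4) dB_t.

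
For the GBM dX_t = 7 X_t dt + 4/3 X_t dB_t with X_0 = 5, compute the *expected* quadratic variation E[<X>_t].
E[<X>_t] = 200*exp(142*t/9)/71 - 200/71

<X>_t = int_0^t ((4/3) * X_s)^2 ds. Taking expectation inside the integral: E[<X>_t] = (4/3)^2 * int_0^t E[X_s^2] ds. For GBM, E[X_s^2] = x_0^2 * exp((2 mu + sigma^2) s). Integrating:
  E[<X>_t] = (4/3)^2 * 5^2 * (exp((2*7 + (4/3)^2) t) - 1) / (2*7 + (4/3)^2)
           = (4/3)^2 * 5^2 * (exp((142/9) t) - 1) / (142/9) = 200*exp(142*t/9)/71 - 200/71.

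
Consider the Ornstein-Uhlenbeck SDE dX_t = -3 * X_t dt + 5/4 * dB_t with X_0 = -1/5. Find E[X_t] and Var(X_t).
E[X_t] = -exp(-3*t)/5; Var(X_t) = 25/96 - 25*exp(-6*t)/96

The OU SDE dX = -theta X dt + sigma dB admits the integrating factor exp(theta t): d(exp(theta t) X_t) = sigma exp(theta t) dB_t. Integrating from 0 to t:
  X_t = x_0 * exp(-theta t) + sigma * int_0^t exp(-theta (t-s)) dB_s.
The Itô integral has mean 0 and (by the Itô isometry) variance sigma^2 * int_0^t exp(-2 theta (t - s)) ds = sigma^2 * (1 - exp(-2 theta t)) / (2 theta).
With theta = 3, sigma = 5/4, x_0 = -1/5:
  E[X_t] = -1/5 * exp(-3 t) = -exp(-3*t)/5
  Var(X_t) = (5/4)^2 * (1 - exp(-2*3 t)) / (2 * 3) = 25/96 - 25*exp(-6*t)/96.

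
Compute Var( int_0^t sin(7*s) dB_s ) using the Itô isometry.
Var = t/2 - sin(14*t)/28

The Itô integral of a deterministic integrand f(s) has mean 0 because each increment f(s) * (B_{s+ds} - B_s) has mean 0. By the Itô isometry:
  Var( int_0^t f(s) dB_s ) = E[ (int_0^t f(s) dB_s)^2 ] = int_0^t f(s)^2 ds.
Here f(s) = sin(7*s), so f(s)^2 = sin(7*s)^2. Integrate:
  int_0^t (sin(7*s)^2) ds = t/2 - sin(14*t)/28.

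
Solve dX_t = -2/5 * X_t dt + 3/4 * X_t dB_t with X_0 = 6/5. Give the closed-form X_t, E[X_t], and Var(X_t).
X_t = 6/5 * exp((-109/160) t + (3/4) B_t); E[X_t] = 6*exp(-2*t/5)/5; Var(X_t) = (36*exp(9*t/16) - 36)*exp(-4*t/5)/25

For GBM dX = mu X dt + sigma X dB with X_0 = x_0, apply Itô to Y = log X: dY = (mu - sigma^2/2) dt + sigma dB, so Y_t = log(x_0) + (mu - sigma^2/2) t + sigma B_t and hence X_t = x_0 * exp((mu - sigma^2/2) t + sigma B_t).
With mu = -2/5, sigma = 3/4, x_0 = 6/5, this gives:
  X_t = 6/5 * exp((-109/160) * t + (3/4) * B_t).
Since sigma*B_t ~ Normal(0, sigma^2 t), E[exp(sigma*B_t)] = exp(sigma^2 t / 2); so E[X_t] = x_0 * exp((mu - sigma^2/2) t) * exp(sigma^2 t / 2) = x_0 * exp(mu t) = 6*exp(-2*t/5)/5.
Var(X_t) = E[X_t^2] - (E[X_t])^2 = x_0^2 * exp(2 mu t) * (exp(sigma^2 t) - 1) = (36*exp(9*t/16) - 36)*exp(-4*t/5)/25.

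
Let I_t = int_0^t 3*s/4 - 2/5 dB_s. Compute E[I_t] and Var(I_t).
E[I_t] = 0; Var(I_t) = t*(75*t^2 - 120*t + 64)/400

The Itô integral of a deterministic integrand f(s) has mean 0 because each increment f(s) * (B_{s+ds} - B_s) has mean 0. By the Itô isometry:
  Var( int_0^t f(s) dB_s ) = E[ (int_0^t f(s) dB_s)^2 ] = int_0^t f(s)^2 ds.
Here f(s) = 3*s/4 - 2/5, so f(s)^2 = (15*s - 8)^2/400. Integrate:
  int_0^t ((15*s - 8)^2/400) ds = t*(75*t^2 - 120*t + 64)/400.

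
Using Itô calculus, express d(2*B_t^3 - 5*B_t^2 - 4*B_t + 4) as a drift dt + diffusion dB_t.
d(2*B_t^3 - 5*B_t^2 - 4*B_t + 4) = (6*B_t - 5) dt + (6*B_t^2 - 10*B_t - 4) dB_t

Itô's formula for f(B_t) gives d f(B_t) = f'(B_t) dB_t + (1/2) f''(B_t) dt. Compute derivatives of f(x) = 2*x^3 - 5*x^2 - 4*x + 4:
  f'(x)  = 6*x^2 - 10*x - 4
  f''(x) = 12*x - 10
Substitute x = B_t and multiply the f'' term by 1/2:
  drift     = (1/2) * (12*x - 10) evaluated at B_t = 6*B_t - 5
  diffusion = (6*x^2 - 10*x - 4) evaluated at B_t = 6*B_t^2 - 10*B_t - 4
Therefore d(2*B_t^3 - 5*B_t^2 - 4*B_t + 4) = (6*B_t - 5) dt + (6*B_t^2 - 10*B_t - 4) dB_t.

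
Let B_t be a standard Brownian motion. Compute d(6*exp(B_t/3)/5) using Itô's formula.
d(6*exp(B_t/3)/5) = (exp(B_t/3)/15) dt + (2*exp(B_t/3)/5) dB_t

Itô's formula for f(B_t) gives d f(B_t) = f'(B_t) dB_t + (1/2) f''(B_t) dt. Compute derivatives of f(x) = 6*exp(x/3)/5:
  f'(x)  = 2*exp(x/3)/5
  f''(x) = 2*exp(x/3)/15
Substitute x = B_t and multiply the f'' term by 1/2:
  drift     = (1/2) * (2*exp(x/3)/15) evaluated at B_t = exp(B_t/3)/15
  diffusion = (2*exp(x/3)/5) evaluated at B_t = 2*exp(B_t/3)/5
Therefore d(6*exp(B_t/3)/5) = (exp(B_t/3)/15) dt + (2*exp(B_t/3)/5) dB_t.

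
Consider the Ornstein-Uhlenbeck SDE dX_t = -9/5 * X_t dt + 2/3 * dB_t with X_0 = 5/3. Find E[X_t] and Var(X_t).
E[X_t] = 5*exp(-9*t/5)/3; Var(X_t) = 10/81 - 10*exp(-18*t/5)/81

The OU SDE dX = -theta X dt + sigma dB admits the integrating factor exp(theta t): d(exp(theta t) X_t) = sigma exp(theta t) dB_t. Integrating from 0 to t:
  X_t = x_0 * exp(-theta t) + sigma * int_0^t exp(-theta (t-s)) dB_s.
The Itô integral has mean 0 and (by the Itô isometry) variance sigma^2 * int_0^t exp(-2 theta (t - s)) ds = sigma^2 * (1 - exp(-2 theta t)) / (2 theta).
With theta = 9/5, sigma = 2/3, x_0 = 5/3:
  E[X_t] = 5/3 * exp(-9/5 t) = 5*exp(-9*t/5)/3
  Var(X_t) = (2/3)^2 * (1 - exp(-2*9/5 t)) / (2 * 9/5) = 10/81 - 10*exp(-18*t/5)/81.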